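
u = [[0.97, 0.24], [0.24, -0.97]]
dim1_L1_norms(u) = [1.21, 1.21]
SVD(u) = [[-0.97,-0.24],  [-0.24,0.97]] @ diag([0.9992497185388646, 0.9992497185388645]) @ [[-1.00, -0.00], [-0.0, -1.00]]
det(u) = -1.00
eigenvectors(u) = [[0.99, -0.12],[0.12, 0.99]]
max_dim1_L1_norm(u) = 1.21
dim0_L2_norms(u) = [1.0, 1.0]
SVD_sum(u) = [[0.97, 0.0], [0.24, 0.00]] + [[0.00, 0.24],[0.0, -0.97]]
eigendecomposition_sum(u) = [[0.98, 0.12], [0.12, 0.01]] + [[-0.01, 0.12], [0.12, -0.98]]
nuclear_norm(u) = 2.00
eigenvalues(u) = [1.0, -1.0]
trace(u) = 0.00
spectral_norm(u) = 1.00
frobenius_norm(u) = 1.41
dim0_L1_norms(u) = [1.21, 1.21]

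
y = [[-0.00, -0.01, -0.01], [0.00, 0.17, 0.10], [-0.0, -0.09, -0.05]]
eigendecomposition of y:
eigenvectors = [[1.0, -0.03, -0.62], [0.0, 0.88, -0.41], [0.0, -0.48, 0.67]]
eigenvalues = [-0.0, 0.12, 0.0]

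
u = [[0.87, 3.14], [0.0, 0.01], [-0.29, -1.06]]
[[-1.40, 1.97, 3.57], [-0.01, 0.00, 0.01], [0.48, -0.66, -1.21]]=u @ [[1.02,0.5,-0.55], [-0.73,0.49,1.29]]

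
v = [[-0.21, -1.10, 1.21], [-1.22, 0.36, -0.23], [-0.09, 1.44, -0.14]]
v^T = [[-0.21,-1.22,-0.09], [-1.10,0.36,1.44], [1.21,-0.23,-0.14]]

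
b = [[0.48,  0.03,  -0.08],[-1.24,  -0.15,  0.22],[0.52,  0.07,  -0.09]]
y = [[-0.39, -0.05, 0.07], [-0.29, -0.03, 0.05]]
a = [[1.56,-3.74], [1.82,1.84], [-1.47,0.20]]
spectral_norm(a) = 4.26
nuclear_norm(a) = 6.94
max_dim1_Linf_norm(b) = 1.24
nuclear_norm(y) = 0.50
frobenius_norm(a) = 5.03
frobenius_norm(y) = 0.50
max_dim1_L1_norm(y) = 0.51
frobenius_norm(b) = 1.46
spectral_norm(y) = 0.50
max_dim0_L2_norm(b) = 1.43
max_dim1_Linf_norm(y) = 0.39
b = a @ y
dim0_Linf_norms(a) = [1.82, 3.74]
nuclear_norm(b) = 1.49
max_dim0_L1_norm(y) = 0.68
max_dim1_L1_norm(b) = 1.61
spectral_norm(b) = 1.46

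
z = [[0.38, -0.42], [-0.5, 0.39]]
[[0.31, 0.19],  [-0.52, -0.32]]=z@[[1.59, 0.98],  [0.71, 0.44]]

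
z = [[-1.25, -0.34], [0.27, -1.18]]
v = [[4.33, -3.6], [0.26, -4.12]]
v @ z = [[-6.38, 2.78], [-1.44, 4.77]]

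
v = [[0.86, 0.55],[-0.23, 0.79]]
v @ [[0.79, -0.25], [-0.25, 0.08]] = [[0.54, -0.17],[-0.38, 0.12]]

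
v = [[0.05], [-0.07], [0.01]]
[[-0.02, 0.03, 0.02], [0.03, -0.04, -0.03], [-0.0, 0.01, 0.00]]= v @ [[-0.47, 0.51, 0.43]]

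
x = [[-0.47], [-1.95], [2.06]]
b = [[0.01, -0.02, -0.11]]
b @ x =[[-0.19]]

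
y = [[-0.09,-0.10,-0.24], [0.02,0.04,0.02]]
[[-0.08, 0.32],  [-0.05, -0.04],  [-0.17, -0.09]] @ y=[[0.01, 0.02, 0.03], [0.00, 0.0, 0.01], [0.01, 0.01, 0.04]]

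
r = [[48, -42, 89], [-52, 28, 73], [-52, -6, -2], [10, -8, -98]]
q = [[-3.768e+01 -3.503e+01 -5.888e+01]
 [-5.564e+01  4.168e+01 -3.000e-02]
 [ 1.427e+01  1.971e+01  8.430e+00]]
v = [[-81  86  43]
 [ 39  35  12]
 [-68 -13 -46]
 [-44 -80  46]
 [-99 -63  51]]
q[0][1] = -35.03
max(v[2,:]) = -13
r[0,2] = 89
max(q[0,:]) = -35.03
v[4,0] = -99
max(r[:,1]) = 28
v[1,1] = 35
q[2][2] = 8.43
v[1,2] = 12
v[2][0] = -68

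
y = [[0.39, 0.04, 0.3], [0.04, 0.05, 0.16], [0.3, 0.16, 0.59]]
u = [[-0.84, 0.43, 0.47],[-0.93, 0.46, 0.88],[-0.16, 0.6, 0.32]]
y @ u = [[-0.41, 0.37, 0.31],[-0.11, 0.14, 0.11],[-0.50, 0.56, 0.47]]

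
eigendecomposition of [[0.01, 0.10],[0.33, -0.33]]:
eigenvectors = [[0.79, -0.23], [0.62, 0.97]]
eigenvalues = [0.09, -0.41]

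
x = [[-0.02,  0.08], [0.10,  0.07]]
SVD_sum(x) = [[0.03,0.03], [0.08,0.09]] + [[-0.05, 0.05], [0.02, -0.02]]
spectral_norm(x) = 0.13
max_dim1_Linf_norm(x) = 0.1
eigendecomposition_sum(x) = [[-0.05, 0.03], [0.04, -0.02]] + [[0.03, 0.05],[0.06, 0.09]]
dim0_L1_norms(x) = [0.12, 0.15]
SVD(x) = [[0.36, 0.93], [0.93, -0.36]] @ diag([0.12754888302316306, 0.07369723495181801]) @ [[0.68, 0.74], [-0.74, 0.68]]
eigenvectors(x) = [[-0.82, -0.48], [0.57, -0.88]]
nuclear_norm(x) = 0.20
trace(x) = 0.05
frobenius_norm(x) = 0.15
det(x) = -0.01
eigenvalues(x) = [-0.08, 0.13]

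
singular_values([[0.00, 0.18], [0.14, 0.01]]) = [0.18, 0.14]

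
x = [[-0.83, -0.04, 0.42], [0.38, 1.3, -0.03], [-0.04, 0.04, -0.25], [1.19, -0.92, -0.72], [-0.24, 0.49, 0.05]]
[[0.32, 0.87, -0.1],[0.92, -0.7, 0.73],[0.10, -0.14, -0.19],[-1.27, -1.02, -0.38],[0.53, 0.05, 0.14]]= x@[[-0.51, -0.72, 0.48],[0.85, -0.31, 0.44],[-0.17, 0.62, 0.76]]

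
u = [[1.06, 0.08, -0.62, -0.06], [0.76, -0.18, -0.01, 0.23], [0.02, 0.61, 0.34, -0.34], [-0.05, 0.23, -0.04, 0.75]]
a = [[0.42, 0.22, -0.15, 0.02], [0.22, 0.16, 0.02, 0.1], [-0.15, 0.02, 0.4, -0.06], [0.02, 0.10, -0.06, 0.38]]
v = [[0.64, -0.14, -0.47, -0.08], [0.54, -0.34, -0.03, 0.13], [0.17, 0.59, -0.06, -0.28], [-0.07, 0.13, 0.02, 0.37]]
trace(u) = 1.97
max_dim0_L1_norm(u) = 1.89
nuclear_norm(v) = 2.33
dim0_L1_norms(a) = [0.81, 0.5, 0.63, 0.56]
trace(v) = 0.61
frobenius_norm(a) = 0.82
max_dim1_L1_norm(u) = 1.82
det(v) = -0.07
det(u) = -0.34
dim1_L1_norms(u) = [1.82, 1.18, 1.31, 1.07]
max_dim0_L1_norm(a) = 0.81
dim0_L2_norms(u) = [1.31, 0.68, 0.71, 0.86]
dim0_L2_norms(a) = [0.5, 0.29, 0.43, 0.4]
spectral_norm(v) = 0.98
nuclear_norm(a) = 1.38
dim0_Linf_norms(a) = [0.42, 0.22, 0.4, 0.38]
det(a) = -0.00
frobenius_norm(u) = 1.85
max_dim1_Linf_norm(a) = 0.42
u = v + a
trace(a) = 1.36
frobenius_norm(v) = 1.30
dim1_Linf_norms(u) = [1.06, 0.76, 0.61, 0.75]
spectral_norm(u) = 1.42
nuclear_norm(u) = 3.38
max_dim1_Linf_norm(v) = 0.64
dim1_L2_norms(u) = [1.23, 0.81, 0.78, 0.79]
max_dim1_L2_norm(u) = 1.23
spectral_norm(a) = 0.64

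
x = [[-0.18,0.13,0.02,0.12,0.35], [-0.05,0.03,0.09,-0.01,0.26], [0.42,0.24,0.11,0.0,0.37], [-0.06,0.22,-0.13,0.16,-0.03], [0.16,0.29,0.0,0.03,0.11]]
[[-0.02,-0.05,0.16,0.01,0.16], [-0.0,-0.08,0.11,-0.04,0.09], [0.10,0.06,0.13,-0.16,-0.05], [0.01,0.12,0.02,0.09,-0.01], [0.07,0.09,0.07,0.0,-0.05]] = x @ [[0.14, 0.25, -0.13, -0.32, -0.32], [0.20, 0.2, 0.19, 0.26, -0.13], [0.29, -0.26, 0.31, -0.24, 0.19], [0.08, 0.34, 0.1, -0.15, 0.23], [-0.1, -0.18, 0.28, -0.16, 0.26]]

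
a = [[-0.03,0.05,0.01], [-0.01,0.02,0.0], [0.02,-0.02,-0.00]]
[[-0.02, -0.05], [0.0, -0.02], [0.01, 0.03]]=a @[[0.85, 1.28], [0.54, -0.4], [-1.76, 0.92]]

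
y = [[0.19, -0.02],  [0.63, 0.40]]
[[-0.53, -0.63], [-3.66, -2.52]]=y @ [[-3.21, -3.42], [-4.09, -0.91]]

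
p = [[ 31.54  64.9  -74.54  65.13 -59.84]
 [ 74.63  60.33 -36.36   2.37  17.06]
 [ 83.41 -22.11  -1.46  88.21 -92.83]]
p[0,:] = [31.54, 64.9, -74.54, 65.13, -59.84]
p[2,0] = 83.41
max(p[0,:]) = 65.13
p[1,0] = 74.63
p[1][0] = 74.63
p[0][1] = 64.9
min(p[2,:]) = -92.83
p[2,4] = -92.83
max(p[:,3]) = 88.21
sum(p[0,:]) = 27.189999999999984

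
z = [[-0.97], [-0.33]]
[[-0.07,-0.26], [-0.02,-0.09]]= z @ [[0.07,0.27]]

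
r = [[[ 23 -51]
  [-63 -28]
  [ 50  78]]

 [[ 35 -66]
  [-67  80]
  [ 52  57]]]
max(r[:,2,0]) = 52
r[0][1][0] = -63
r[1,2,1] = 57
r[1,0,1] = -66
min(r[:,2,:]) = 50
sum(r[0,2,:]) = 128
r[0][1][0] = -63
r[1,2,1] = 57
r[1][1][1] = 80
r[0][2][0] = 50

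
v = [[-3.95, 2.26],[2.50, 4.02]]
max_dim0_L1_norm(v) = 6.45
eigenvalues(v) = [-4.61, 4.68]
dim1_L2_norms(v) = [4.55, 4.73]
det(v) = -21.53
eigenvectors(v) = [[-0.96, -0.25], [0.28, -0.97]]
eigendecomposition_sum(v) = [[-4.28,1.12], [1.24,-0.33]] + [[0.33,1.14], [1.26,4.35]]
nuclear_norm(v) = 9.28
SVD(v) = [[-0.37, 0.93], [0.93, 0.37]] @ diag([4.766618790896124, 4.516618790896124]) @ [[0.79, 0.61], [-0.61, 0.79]]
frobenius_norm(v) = 6.57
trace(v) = 0.07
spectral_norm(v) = 4.77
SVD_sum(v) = [[-1.38, -1.07], [3.51, 2.71]] + [[-2.57, 3.33], [-1.01, 1.31]]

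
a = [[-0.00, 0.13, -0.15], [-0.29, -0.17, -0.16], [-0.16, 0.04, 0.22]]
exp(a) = [[1.0, 0.12, -0.18], [-0.25, 0.82, -0.14], [-0.18, 0.03, 1.26]]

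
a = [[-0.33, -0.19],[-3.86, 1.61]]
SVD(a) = [[-0.06, -1.0], [-1.00, 0.06]] @ diag([4.188739566968793, 0.30192853477286136]) @ [[0.92, -0.38], [0.38, 0.92]]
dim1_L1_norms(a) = [0.52, 5.47]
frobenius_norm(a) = 4.20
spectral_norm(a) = 4.19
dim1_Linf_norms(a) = [0.33, 3.86]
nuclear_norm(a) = 4.49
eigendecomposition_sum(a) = [[-0.57, -0.05], [-0.98, -0.08]] + [[0.24, -0.14], [-2.88, 1.69]]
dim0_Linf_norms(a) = [3.86, 1.61]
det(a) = -1.26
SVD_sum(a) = [[-0.22, 0.09], [-3.87, 1.59]] + [[-0.11, -0.28], [0.01, 0.02]]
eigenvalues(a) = [-0.65, 1.93]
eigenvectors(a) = [[-0.51, 0.08],[-0.86, -1.0]]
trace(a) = 1.28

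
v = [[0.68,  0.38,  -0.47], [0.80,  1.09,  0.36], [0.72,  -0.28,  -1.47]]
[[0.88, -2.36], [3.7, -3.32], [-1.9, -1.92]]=v@[[1.89,-1.34], [1.36,-2.43], [1.96,1.11]]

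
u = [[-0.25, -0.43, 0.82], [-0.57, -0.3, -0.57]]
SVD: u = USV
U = [[-0.84, 0.54],[0.54, 0.84]]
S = [1.02, 0.78]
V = [[-0.1, 0.2, -0.98], [-0.78, -0.62, -0.05]]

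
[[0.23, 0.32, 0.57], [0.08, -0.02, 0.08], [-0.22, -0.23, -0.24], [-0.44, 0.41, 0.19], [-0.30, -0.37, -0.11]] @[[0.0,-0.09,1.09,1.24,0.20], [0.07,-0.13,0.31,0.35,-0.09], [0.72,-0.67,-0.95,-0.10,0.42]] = [[0.43, -0.44, -0.19, 0.34, 0.26], [0.06, -0.06, 0.01, 0.08, 0.05], [-0.19, 0.21, -0.08, -0.33, -0.12], [0.17, -0.14, -0.53, -0.42, -0.05], [-0.11, 0.15, -0.34, -0.49, -0.07]]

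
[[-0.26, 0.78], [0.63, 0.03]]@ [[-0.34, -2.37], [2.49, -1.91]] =[[2.03, -0.87],[-0.14, -1.55]]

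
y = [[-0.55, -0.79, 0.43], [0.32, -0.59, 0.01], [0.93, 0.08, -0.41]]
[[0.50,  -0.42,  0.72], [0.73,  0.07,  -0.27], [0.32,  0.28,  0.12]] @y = [[0.26, -0.09, -0.08], [-0.63, -0.64, 0.43], [0.03, -0.41, 0.09]]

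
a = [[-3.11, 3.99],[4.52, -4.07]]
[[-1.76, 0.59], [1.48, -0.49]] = a @ [[-0.23, 0.08], [-0.62, 0.21]]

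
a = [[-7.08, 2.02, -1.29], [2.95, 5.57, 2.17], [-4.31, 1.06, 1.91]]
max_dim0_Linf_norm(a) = 7.08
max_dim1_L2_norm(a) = 7.47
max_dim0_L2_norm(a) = 8.8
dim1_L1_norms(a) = [10.39, 10.69, 7.28]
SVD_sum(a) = [[-7.19, 0.22, -0.73], [2.97, -0.09, 0.30], [-4.10, 0.12, -0.42]] + [[-0.01, 1.40, 0.52], [-0.05, 5.58, 2.09], [-0.01, 1.59, 0.60]] + [[0.12, 0.41, -1.08], [0.03, 0.08, -0.22], [-0.2, -0.65, 1.73]]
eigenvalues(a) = [-8.24, 2.43, 6.21]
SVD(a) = [[-0.82, 0.23, 0.53], [0.34, 0.93, 0.11], [-0.47, 0.27, -0.84]] @ diag([8.844391889898992, 6.368756223886789, 2.206960864762265]) @ [[0.99,-0.03,0.1], [-0.01,0.94,0.35], [0.11,0.35,-0.93]]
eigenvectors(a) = [[-0.88, 0.21, 0.14], [0.25, 0.42, 0.98], [-0.40, -0.89, 0.1]]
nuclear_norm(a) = 17.42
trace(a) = 0.40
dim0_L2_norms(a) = [8.8, 6.02, 3.17]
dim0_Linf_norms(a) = [7.08, 5.57, 2.17]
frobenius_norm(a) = 11.12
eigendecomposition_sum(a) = [[-7.37, 1.17, -1.19], [2.1, -0.33, 0.34], [-3.35, 0.53, -0.54]] + [[0.24, 0.02, -0.51],[0.47, 0.04, -1.01],[-1.0, -0.08, 2.15]] + [[0.05, 0.83, 0.4], [0.38, 5.86, 2.84], [0.04, 0.61, 0.3]]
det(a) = -124.31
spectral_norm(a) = 8.84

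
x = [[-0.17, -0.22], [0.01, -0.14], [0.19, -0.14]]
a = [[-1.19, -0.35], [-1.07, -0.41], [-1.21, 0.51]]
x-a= [[1.02, 0.13], [1.08, 0.27], [1.40, -0.65]]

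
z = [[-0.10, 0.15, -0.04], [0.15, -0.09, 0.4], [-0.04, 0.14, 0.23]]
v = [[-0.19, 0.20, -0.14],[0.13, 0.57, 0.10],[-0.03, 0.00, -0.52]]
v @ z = [[0.05, -0.07, 0.06], [0.07, -0.02, 0.25], [0.02, -0.08, -0.12]]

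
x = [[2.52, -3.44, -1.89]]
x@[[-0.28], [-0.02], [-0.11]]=[[-0.43]]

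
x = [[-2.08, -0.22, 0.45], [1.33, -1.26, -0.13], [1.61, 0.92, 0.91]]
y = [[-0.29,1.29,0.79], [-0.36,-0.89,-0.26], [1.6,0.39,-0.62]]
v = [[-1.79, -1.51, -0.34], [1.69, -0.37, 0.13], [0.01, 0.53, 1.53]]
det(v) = 4.73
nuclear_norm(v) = 5.42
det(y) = 0.00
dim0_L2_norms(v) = [2.46, 1.64, 1.57]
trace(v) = -0.63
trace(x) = -2.43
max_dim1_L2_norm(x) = 2.14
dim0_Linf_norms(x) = [2.08, 1.26, 0.91]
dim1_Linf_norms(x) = [2.08, 1.33, 1.61]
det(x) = 3.91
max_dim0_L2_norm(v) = 2.46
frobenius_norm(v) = 3.35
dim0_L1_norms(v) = [3.49, 2.41, 2.0]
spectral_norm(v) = 2.72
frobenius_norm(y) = 2.54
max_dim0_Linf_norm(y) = 1.6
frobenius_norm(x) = 3.50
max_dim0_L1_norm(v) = 3.49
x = v + y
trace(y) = -1.80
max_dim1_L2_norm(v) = 2.37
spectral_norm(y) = 1.83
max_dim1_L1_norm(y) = 2.61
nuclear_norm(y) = 3.59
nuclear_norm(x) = 5.43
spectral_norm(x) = 2.95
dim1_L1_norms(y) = [2.37, 1.51, 2.61]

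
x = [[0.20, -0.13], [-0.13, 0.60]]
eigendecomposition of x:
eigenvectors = [[-0.96, 0.28], [-0.28, -0.96]]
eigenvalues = [0.16, 0.64]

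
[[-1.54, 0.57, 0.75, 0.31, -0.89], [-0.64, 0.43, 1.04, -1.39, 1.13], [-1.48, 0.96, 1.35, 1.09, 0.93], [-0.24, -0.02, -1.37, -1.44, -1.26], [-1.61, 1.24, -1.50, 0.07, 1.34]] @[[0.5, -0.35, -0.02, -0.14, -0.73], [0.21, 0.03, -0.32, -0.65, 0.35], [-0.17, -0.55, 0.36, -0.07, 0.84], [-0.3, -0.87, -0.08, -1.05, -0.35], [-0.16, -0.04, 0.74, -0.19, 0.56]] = [[-0.73,-0.09,-0.56,-0.36,1.35], [-0.17,0.83,1.2,0.98,2.61], [-1.24,-1.18,0.81,-1.83,2.69], [0.74,2.14,-1.3,1.89,-1.18], [-0.53,1.31,0.08,-0.80,1.08]]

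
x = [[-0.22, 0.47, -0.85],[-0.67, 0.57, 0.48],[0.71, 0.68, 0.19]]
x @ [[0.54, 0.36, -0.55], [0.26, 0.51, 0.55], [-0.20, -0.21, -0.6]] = [[0.17,0.34,0.89], [-0.31,-0.05,0.39], [0.52,0.56,-0.13]]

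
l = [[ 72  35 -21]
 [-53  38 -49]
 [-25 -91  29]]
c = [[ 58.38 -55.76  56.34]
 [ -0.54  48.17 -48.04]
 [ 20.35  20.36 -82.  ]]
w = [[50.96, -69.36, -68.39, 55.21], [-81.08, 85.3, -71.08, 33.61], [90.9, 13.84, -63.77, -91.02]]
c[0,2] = 56.34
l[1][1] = 38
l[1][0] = -53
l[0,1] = 35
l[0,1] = 35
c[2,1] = 20.36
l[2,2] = 29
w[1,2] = -71.08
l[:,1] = [35, 38, -91]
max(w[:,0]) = 90.9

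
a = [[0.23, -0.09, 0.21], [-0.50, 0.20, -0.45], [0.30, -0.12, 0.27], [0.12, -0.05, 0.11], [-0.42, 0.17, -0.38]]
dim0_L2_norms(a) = [0.76, 0.31, 0.69]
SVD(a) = [[-0.30, 0.89, 0.34], [0.65, 0.04, 0.47], [-0.39, -0.02, -0.28], [-0.16, -0.31, 0.66], [0.55, 0.33, -0.38]] @ diag([1.074049716166359, 0.003361625173226337, 0.0024303660544714245]) @ [[-0.71, 0.29, -0.64],[-0.0, 0.91, 0.41],[-0.7, -0.29, 0.65]]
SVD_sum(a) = [[0.23,-0.09,0.21], [-0.50,0.2,-0.45], [0.30,-0.12,0.27], [0.12,-0.05,0.11], [-0.42,0.17,-0.38]] + [[-0.00, 0.0, 0.0], [-0.00, 0.0, 0.00], [0.0, -0.00, -0.00], [0.00, -0.00, -0.00], [-0.00, 0.00, 0.0]] + [[-0.00, -0.00, 0.00],[-0.0, -0.0, 0.00],[0.0, 0.00, -0.0],[-0.0, -0.00, 0.00],[0.00, 0.00, -0.0]]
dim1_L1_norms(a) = [0.53, 1.15, 0.69, 0.28, 0.97]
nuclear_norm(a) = 1.08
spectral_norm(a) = 1.07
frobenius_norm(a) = 1.07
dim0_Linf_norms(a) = [0.5, 0.2, 0.45]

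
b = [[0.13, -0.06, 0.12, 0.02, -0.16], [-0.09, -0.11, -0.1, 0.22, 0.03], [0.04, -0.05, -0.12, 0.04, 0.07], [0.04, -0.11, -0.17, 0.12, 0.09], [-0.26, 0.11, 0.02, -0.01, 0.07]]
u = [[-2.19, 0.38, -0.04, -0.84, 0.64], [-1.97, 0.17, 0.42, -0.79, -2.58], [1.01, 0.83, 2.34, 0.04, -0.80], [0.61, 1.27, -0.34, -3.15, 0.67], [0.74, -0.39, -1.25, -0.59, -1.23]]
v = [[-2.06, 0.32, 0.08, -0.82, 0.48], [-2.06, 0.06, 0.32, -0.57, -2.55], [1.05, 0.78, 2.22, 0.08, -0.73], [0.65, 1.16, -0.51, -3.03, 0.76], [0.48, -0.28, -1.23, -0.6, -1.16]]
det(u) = -0.51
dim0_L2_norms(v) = [3.2, 1.46, 2.61, 3.25, 3.03]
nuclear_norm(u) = 12.81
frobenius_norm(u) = 6.47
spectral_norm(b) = 0.39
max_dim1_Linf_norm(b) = 0.26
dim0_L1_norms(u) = [6.52, 3.04, 4.39, 5.41, 5.92]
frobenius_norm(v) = 6.24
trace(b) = 0.09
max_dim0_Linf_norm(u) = 3.15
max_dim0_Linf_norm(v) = 3.03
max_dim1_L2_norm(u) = 3.53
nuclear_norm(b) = 0.95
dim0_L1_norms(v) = [6.3, 2.6, 4.36, 5.1, 5.68]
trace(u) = -4.06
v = u + b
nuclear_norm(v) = 12.28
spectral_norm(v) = 3.65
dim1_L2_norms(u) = [2.46, 3.37, 2.8, 3.53, 2.03]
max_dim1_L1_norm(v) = 6.11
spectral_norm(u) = 3.71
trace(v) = -3.97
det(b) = 0.00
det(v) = 0.07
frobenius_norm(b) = 0.56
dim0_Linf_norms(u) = [2.19, 1.27, 2.34, 3.15, 2.58]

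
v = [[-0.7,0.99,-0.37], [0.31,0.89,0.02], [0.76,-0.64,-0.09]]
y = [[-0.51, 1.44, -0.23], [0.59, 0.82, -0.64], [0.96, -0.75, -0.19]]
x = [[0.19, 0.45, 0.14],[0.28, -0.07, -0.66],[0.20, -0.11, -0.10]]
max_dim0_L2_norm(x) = 0.68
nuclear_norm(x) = 1.41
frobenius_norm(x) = 0.92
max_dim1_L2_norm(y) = 1.54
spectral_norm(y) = 1.95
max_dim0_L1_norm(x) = 0.9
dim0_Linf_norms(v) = [0.76, 0.99, 0.37]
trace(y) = 0.12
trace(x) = 0.02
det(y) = -0.12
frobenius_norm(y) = 2.31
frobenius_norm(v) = 1.87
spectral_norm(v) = 1.66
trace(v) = 0.10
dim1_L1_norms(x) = [0.78, 1.01, 0.41]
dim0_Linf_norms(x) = [0.28, 0.45, 0.66]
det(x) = -0.06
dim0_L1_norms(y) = [2.06, 3.01, 1.06]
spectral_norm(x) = 0.76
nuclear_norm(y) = 3.24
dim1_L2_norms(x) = [0.51, 0.72, 0.25]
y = v + x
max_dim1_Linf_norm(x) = 0.66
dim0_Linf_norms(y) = [0.96, 1.44, 0.64]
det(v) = 0.41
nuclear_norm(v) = 2.77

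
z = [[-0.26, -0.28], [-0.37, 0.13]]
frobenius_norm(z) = 0.55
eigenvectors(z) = [[-0.84, 0.44],[-0.54, -0.90]]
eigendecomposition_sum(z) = [[-0.34, -0.16], [-0.22, -0.11]] + [[0.08,-0.12], [-0.15,0.24]]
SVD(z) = [[-0.68, -0.73],[-0.73, 0.68]] @ diag([0.45806881466915406, 0.29995493166073506]) @ [[0.98, 0.21], [-0.21, 0.98]]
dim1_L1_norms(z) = [0.54, 0.5]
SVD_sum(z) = [[-0.31, -0.07], [-0.33, -0.07]] + [[0.05,  -0.21],  [-0.04,  0.2]]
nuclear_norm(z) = 0.76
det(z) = -0.14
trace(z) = -0.13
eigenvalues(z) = [-0.44, 0.31]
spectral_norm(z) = 0.46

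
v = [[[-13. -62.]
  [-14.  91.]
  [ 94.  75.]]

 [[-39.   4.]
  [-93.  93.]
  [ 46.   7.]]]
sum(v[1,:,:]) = 18.0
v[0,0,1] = -62.0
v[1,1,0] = -93.0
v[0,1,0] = -14.0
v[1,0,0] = -39.0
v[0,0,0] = -13.0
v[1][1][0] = -93.0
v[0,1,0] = -14.0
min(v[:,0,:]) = -62.0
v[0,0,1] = -62.0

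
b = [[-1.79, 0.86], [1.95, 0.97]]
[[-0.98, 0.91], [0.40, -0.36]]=b @ [[0.38, -0.35], [-0.35, 0.33]]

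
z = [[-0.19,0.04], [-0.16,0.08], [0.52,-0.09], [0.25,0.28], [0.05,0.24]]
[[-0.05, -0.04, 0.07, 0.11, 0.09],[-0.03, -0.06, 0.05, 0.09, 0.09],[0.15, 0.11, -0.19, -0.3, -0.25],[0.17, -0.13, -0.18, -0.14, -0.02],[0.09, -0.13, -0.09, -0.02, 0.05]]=z@ [[0.34, 0.11, -0.42, -0.58, -0.43], [0.29, -0.56, -0.27, 0.02, 0.31]]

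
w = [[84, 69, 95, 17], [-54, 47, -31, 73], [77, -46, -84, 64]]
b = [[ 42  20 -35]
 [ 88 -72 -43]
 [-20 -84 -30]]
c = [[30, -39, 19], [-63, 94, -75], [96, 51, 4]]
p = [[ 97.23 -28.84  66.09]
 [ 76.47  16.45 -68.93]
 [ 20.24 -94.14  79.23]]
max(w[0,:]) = 95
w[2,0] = 77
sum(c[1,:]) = -44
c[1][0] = -63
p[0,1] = -28.84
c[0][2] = 19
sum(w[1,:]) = 35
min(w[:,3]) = 17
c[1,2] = -75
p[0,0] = 97.23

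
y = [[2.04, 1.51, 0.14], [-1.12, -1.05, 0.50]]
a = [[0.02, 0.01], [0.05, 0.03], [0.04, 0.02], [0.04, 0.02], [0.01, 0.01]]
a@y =[[0.03, 0.02, 0.01], [0.07, 0.04, 0.02], [0.06, 0.04, 0.02], [0.06, 0.04, 0.02], [0.01, 0.00, 0.01]]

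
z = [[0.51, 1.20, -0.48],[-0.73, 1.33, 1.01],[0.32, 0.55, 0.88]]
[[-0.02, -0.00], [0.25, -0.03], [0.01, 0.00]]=z @ [[-0.17, 0.02], [0.07, -0.01], [0.03, -0.00]]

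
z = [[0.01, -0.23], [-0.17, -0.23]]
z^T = [[0.01, -0.17], [-0.23, -0.23]]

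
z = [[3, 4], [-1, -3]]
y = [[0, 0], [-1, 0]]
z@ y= [[-4, 0], [3, 0]]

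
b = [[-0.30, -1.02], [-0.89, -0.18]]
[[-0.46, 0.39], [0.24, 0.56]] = b @ [[-0.39,-0.59], [0.57,-0.21]]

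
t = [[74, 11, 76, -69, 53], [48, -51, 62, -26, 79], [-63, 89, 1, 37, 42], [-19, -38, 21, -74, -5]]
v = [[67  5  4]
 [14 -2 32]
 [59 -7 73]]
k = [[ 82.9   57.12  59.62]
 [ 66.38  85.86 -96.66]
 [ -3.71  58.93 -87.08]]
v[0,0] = 67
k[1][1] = 85.86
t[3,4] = -5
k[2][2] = -87.08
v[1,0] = 14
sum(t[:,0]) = 40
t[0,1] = 11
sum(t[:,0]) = 40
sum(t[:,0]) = 40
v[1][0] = 14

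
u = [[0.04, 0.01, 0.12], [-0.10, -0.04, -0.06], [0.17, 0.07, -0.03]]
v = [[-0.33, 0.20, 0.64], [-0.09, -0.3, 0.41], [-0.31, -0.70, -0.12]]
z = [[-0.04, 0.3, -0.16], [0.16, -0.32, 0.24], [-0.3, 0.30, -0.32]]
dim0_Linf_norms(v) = [0.33, 0.7, 0.64]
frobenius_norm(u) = 0.26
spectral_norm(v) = 0.83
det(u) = 0.00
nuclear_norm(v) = 1.88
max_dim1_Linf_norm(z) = 0.32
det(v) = -0.15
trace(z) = -0.68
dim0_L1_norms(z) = [0.5, 0.92, 0.72]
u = z @ v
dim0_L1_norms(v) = [0.73, 1.2, 1.17]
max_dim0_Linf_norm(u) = 0.17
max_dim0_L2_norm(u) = 0.2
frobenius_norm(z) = 0.76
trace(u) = -0.03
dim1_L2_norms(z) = [0.34, 0.43, 0.53]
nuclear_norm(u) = 0.35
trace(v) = -0.75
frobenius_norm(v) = 1.19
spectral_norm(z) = 0.75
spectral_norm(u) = 0.22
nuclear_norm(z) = 0.91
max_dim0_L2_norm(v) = 0.79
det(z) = 0.00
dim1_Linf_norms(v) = [0.64, 0.41, 0.7]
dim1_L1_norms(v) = [1.17, 0.8, 1.13]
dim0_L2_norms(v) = [0.46, 0.79, 0.77]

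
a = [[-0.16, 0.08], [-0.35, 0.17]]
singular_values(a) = [0.43, 0.0]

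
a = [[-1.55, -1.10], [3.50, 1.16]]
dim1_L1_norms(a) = [2.65, 4.66]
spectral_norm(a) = 4.12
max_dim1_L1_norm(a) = 4.66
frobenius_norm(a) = 4.15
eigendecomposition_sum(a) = [[-0.78+0.62j, (-0.55-0.08j)], [(1.75+0.24j), 0.58+0.80j]] + [[(-0.78-0.62j),(-0.55+0.08j)], [1.75-0.24j,0.58-0.80j]]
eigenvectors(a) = [[0.34-0.35j, 0.34+0.35j], [-0.87+0.00j, (-0.87-0j)]]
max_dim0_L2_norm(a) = 3.83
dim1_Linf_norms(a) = [1.55, 3.5]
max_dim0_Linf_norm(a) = 3.5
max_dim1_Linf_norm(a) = 3.5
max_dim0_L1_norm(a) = 5.05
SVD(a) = [[-0.45, 0.89],[0.89, 0.45]] @ diag([4.118230784410723, 0.49827222111196506]) @ [[0.93, 0.37], [0.37, -0.93]]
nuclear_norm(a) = 4.62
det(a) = 2.05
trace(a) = -0.39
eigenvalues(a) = [(-0.2+1.42j), (-0.2-1.42j)]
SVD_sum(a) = [[-1.72, -0.69], [3.42, 1.37]] + [[0.17, -0.41], [0.08, -0.21]]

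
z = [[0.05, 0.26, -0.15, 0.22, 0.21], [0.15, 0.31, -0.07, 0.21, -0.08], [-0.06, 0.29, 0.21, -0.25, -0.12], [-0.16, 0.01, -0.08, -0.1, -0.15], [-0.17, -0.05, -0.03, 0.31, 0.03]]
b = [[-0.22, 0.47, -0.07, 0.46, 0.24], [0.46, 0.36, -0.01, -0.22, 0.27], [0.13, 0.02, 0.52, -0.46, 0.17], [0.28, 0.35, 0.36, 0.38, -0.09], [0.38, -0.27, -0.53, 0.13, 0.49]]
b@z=[[-0.05, 0.06, -0.06, 0.10, -0.14], [0.07, 0.21, -0.09, 0.28, 0.11], [0.02, 0.18, 0.12, 0.00, 0.04], [-0.0, 0.29, -0.02, -0.02, -0.07], [-0.09, -0.16, -0.17, 0.30, 0.16]]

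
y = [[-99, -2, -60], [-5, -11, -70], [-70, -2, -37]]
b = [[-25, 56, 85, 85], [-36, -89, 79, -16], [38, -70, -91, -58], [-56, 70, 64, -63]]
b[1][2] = 79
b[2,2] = -91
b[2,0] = 38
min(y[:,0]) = -99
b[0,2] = 85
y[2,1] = -2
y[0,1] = -2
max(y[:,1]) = -2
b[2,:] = [38, -70, -91, -58]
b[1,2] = 79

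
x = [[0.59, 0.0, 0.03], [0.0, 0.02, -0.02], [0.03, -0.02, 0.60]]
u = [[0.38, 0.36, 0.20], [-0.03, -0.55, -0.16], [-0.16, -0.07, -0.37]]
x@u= [[0.22,0.21,0.11], [0.00,-0.01,0.0], [-0.08,-0.02,-0.21]]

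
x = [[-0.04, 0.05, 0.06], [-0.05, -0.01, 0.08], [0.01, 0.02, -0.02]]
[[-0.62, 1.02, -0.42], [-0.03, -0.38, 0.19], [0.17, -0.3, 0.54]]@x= [[-0.03, -0.05, 0.05], [0.02, 0.01, -0.04], [0.01, 0.02, -0.02]]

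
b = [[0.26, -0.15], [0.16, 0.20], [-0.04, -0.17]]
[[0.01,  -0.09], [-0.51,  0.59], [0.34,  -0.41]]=b@[[-0.98, 0.92], [-1.79, 2.21]]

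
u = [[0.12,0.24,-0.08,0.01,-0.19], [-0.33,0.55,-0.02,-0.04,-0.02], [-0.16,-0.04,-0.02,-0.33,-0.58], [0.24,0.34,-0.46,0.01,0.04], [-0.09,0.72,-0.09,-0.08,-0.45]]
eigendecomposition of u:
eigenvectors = [[(-0.15-0.01j),  (-0.15+0.01j),  0.17+0.00j,  (0.38+0j),  (0.18+0j)], [-0.05-0.31j,  (-0.05+0.31j),  (0.09+0j),  0.20+0.00j,  0.04+0.00j], [(0.59+0.05j),  (0.59-0.05j),  (0.76+0j),  0.35+0.00j,  -0.22+0.00j], [(-0.68+0j),  (-0.68-0j),  0.44+0.00j,  (-0.77+0j),  (-0.88+0j)], [(-0.07-0.23j),  (-0.07+0.23j),  0.43+0.00j,  (0.31+0j),  (0.38+0j)]]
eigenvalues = [(0.49+0.2j), (0.49-0.2j), (-0.58+0j), (-0+0j), (-0.19+0j)]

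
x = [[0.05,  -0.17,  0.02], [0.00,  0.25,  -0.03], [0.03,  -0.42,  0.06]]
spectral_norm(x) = 0.52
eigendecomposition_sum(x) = [[0.05, 0.03, -0.00], [0.00, 0.0, -0.0], [0.03, 0.02, -0.00]] + [[-0.00,  0.0,  0.0],[-0.00,  0.0,  0.0],[-0.01,  0.01,  0.01]] + [[0.0,-0.20,0.02], [-0.0,0.25,-0.03], [0.01,-0.45,0.06]]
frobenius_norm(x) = 0.53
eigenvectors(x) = [[0.85, -0.03, 0.36], [0.08, -0.12, -0.45], [0.52, -0.99, 0.82]]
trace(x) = 0.36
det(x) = 0.00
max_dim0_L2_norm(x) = 0.52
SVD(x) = [[-0.33, -0.88, -0.34], [0.48, -0.47, 0.74], [-0.81, 0.08, 0.58]] @ diag([0.5237738976390985, 0.041581353462999855, 0.005647583211616515]) @ [[-0.08,0.99,-0.13], [-1.0,-0.07,0.04], [0.03,0.14,0.99]]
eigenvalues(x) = [0.05, 0.01, 0.3]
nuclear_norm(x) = 0.57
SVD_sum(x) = [[0.01, -0.17, 0.02], [-0.02, 0.25, -0.03], [0.03, -0.42, 0.06]] + [[0.04, 0.0, -0.0], [0.02, 0.0, -0.0], [-0.0, -0.00, 0.0]] + [[-0.0, -0.0, -0.0], [0.00, 0.00, 0.0], [0.0, 0.00, 0.0]]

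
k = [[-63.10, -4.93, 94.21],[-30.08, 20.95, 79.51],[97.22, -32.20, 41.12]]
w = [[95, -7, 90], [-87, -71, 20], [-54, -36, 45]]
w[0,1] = -7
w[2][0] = -54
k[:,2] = [94.21, 79.51, 41.12]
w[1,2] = 20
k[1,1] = 20.95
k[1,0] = -30.08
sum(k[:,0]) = 4.039999999999992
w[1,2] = 20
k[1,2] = 79.51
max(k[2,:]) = 97.22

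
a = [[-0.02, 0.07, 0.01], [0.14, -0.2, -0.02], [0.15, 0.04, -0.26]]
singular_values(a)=[0.32, 0.24, 0.02]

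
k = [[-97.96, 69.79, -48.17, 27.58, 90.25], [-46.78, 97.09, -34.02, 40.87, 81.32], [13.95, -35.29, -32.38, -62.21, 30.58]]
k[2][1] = -35.29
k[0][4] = 90.25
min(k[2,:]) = -62.21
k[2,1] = -35.29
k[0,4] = 90.25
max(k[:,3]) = 40.87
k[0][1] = 69.79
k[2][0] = 13.95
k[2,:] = [13.95, -35.29, -32.38, -62.21, 30.58]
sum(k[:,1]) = 131.59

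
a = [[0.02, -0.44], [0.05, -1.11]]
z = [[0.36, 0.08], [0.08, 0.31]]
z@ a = [[0.01, -0.25],[0.02, -0.38]]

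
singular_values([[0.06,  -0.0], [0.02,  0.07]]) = [0.08, 0.05]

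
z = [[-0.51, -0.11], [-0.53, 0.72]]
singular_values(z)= [0.93, 0.46]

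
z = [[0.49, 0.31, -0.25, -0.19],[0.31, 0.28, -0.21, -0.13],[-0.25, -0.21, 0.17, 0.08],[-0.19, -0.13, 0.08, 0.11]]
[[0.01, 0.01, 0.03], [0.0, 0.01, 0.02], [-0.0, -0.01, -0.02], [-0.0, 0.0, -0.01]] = z@[[0.07,-0.06,0.03], [-0.05,0.02,-0.03], [-0.00,-0.13,-0.14], [0.04,0.02,0.07]]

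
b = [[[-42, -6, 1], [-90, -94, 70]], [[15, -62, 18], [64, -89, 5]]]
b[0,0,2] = 1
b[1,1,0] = 64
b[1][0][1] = -62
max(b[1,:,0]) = 64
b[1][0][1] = -62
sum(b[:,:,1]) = -251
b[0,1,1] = -94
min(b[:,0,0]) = -42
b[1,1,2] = 5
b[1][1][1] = -89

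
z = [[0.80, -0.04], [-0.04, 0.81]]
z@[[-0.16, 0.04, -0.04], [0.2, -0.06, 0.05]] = [[-0.14,0.03,-0.03], [0.17,-0.05,0.04]]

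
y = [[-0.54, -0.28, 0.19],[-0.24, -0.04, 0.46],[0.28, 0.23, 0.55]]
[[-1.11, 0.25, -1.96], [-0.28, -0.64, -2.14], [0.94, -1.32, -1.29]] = y @ [[2.23, -0.09, 1.40], [0.05, -1.79, 1.72], [0.56, -1.60, -3.78]]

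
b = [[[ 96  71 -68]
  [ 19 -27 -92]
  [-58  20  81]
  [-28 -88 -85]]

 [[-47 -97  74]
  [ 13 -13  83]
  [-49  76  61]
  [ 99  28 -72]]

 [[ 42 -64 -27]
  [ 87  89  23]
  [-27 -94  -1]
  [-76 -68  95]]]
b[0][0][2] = -68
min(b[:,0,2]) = -68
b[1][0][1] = -97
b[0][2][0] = -58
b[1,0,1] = -97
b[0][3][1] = -88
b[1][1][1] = -13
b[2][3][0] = -76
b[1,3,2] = -72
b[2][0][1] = -64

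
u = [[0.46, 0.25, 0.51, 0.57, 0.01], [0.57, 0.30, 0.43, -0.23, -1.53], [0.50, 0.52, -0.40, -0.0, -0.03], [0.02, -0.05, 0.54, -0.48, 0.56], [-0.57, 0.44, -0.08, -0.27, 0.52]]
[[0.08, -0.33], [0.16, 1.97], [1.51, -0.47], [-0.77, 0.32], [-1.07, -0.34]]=u@[[2.00, -0.16], [-0.25, -0.24], [-1.6, 0.75], [0.06, -1.00], [0.13, -1.03]]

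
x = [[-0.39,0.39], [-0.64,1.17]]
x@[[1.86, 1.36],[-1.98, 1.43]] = [[-1.5, 0.03], [-3.51, 0.8]]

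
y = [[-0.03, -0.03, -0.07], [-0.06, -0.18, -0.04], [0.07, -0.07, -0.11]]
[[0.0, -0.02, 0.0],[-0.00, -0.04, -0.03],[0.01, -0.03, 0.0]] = y @ [[0.07, -0.01, 0.03], [0.01, 0.17, 0.18], [-0.05, 0.16, -0.13]]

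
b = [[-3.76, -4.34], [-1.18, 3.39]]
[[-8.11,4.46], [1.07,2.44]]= b @ [[1.28,-1.44], [0.76,0.22]]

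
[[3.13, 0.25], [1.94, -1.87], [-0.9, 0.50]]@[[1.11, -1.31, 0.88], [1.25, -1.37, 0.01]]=[[3.79, -4.44, 2.76], [-0.18, 0.02, 1.69], [-0.37, 0.49, -0.79]]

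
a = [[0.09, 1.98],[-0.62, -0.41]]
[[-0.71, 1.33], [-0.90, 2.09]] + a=[[-0.62,3.31], [-1.52,1.68]]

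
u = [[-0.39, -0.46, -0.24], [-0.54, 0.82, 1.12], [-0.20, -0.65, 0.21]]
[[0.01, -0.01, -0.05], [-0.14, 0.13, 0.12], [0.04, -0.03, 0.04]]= u @ [[0.09, -0.07, 0.06],[-0.09, 0.07, -0.03],[-0.02, 0.03, 0.16]]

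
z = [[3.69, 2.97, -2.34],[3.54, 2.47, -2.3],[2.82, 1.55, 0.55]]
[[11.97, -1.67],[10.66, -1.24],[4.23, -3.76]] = z@ [[0.46, -0.65], [2.38, -0.78], [-1.37, -1.3]]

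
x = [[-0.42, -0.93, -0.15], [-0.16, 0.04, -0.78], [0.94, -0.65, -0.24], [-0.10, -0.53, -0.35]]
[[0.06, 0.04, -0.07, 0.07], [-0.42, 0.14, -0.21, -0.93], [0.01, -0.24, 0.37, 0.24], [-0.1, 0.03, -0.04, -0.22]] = x @[[0.03, -0.23, 0.36, 0.28], [-0.16, 0.08, -0.12, -0.38], [0.53, -0.13, 0.19, 1.11]]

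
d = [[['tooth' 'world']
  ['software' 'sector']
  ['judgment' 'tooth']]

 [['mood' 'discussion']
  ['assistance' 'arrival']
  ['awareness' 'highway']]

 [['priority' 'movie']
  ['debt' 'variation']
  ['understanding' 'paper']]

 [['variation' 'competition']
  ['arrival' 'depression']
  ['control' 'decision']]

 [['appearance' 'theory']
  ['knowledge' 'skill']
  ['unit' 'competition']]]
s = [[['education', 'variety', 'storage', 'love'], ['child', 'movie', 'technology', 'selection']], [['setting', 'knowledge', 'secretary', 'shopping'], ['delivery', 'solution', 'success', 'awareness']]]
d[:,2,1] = ['tooth', 'highway', 'paper', 'decision', 'competition']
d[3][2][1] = 'decision'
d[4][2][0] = 'unit'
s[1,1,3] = 'awareness'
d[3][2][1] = 'decision'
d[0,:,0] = ['tooth', 'software', 'judgment']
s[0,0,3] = 'love'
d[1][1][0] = 'assistance'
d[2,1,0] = 'debt'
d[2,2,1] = 'paper'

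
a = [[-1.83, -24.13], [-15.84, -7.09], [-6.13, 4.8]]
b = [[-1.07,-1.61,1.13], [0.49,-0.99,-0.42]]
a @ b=[[-9.87, 26.84, 8.07], [13.47, 32.52, -14.92], [8.91, 5.12, -8.94]]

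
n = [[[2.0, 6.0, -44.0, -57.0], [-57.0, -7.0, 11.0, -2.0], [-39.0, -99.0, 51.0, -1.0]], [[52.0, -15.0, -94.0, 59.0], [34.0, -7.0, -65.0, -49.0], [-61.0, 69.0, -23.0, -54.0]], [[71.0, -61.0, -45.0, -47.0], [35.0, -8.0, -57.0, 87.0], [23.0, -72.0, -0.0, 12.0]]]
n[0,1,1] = -7.0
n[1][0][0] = 52.0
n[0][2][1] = -99.0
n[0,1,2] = 11.0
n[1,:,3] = [59.0, -49.0, -54.0]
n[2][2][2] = -0.0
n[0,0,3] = -57.0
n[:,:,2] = [[-44.0, 11.0, 51.0], [-94.0, -65.0, -23.0], [-45.0, -57.0, -0.0]]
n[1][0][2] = -94.0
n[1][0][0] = 52.0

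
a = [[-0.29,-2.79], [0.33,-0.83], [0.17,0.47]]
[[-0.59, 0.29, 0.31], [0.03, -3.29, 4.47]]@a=[[0.32, 1.55], [-0.33, 4.75]]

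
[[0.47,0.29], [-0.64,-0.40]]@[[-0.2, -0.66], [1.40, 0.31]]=[[0.31, -0.22], [-0.43, 0.3]]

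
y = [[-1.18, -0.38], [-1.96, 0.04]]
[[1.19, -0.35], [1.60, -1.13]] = y @ [[-0.83,0.56], [-0.56,-0.83]]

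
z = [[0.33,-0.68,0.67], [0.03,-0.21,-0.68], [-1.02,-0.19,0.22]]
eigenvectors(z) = [[0.66+0.00j, 0.66-0.00j, 0.25+0.00j], [-0.25-0.29j, -0.25+0.29j, (0.83+0j)], [(-0.11+0.64j), (-0.11-0.64j), (0.5+0j)]]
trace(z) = 0.34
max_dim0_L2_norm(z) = 1.07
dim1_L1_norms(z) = [1.68, 0.92, 1.43]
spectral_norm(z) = 1.08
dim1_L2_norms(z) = [1.01, 0.71, 1.06]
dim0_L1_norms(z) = [1.38, 1.08, 1.57]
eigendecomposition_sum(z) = [[(0.19+0.43j), (-0.28+0.01j), 0.36-0.24j], [(0.11-0.25j), (0.11+0.11j), (-0.24-0.07j)], [-0.45+0.11j, 0.03-0.27j, (0.17+0.39j)]] + [[(0.19-0.43j), (-0.28-0.01j), 0.36+0.24j], [(0.11+0.25j), 0.11-0.11j, (-0.24+0.07j)], [(-0.45-0.11j), 0.03+0.27j, (0.17-0.39j)]] + [[-0.06+0.00j, -0.13-0.00j, (-0.06+0j)], [-0.20+0.00j, -0.43-0.00j, -0.19+0.00j], [(-0.12+0j), (-0.26-0j), (-0.12+0j)]]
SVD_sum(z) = [[-0.17, -0.39, 0.71], [0.10, 0.23, -0.42], [-0.10, -0.23, 0.42]] + [[0.52, -0.08, 0.08], [-0.04, 0.01, -0.01], [-0.91, 0.14, -0.15]] + [[-0.01,-0.21,-0.12],[-0.03,-0.45,-0.26],[-0.01,-0.1,-0.05]]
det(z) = -0.67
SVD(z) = [[0.77, -0.49, -0.41], [-0.45, 0.04, -0.89], [0.46, 0.87, -0.19]] @ diag([1.078431371499587, 1.0733483931642465, 0.580869179641381]) @ [[-0.21, -0.48, 0.85], [-0.98, 0.15, -0.16], [0.05, 0.87, 0.5]]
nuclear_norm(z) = 2.73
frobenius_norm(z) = 1.63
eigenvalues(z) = [(0.47+0.94j), (0.47-0.94j), (-0.61+0j)]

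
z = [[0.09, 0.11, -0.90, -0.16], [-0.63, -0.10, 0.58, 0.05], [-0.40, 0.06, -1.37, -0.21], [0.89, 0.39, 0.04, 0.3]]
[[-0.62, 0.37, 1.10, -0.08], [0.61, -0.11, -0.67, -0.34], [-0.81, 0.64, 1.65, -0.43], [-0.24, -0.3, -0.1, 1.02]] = z@[[-0.35, -0.18, -0.04, 0.55], [0.37, 0.02, 0.26, 0.51], [0.76, -0.35, -1.12, 0.01], [-0.33, -0.43, -0.39, 1.09]]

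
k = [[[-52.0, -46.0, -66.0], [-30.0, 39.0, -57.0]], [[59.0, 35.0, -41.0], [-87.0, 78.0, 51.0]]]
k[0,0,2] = -66.0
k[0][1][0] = -30.0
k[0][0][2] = -66.0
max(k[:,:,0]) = 59.0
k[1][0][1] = 35.0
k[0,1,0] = -30.0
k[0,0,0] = -52.0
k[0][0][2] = -66.0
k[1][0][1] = 35.0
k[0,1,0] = -30.0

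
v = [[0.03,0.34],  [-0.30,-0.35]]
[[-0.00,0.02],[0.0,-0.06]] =v@ [[-0.01, 0.14], [-0.00, 0.06]]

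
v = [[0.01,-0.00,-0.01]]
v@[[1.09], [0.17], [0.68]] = [[0.0]]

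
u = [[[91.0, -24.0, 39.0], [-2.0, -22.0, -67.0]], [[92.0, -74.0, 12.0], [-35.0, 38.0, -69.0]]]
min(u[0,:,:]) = -67.0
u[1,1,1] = 38.0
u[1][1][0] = -35.0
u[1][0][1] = -74.0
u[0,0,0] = 91.0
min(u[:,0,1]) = -74.0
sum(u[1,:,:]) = -36.0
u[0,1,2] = -67.0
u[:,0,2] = [39.0, 12.0]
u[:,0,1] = [-24.0, -74.0]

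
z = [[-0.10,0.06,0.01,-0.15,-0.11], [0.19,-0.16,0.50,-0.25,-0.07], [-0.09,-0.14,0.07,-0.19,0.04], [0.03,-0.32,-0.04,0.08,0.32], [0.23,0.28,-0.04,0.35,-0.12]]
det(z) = -0.000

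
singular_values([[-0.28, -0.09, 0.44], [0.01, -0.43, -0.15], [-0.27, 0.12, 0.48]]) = [0.78, 0.44, 0.0]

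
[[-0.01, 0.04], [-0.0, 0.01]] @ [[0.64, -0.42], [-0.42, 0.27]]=[[-0.02,0.02], [-0.00,0.00]]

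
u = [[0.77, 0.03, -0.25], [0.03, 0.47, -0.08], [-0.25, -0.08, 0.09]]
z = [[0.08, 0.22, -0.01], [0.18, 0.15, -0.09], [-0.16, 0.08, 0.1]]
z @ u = [[0.07, 0.11, -0.04], [0.17, 0.08, -0.07], [-0.15, 0.02, 0.04]]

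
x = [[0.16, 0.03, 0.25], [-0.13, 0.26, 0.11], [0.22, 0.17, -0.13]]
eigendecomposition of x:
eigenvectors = [[0.45+0.00j,-0.70+0.00j,(-0.7-0j)], [0.27+0.00j,(0.03-0.58j),(0.03+0.58j)], [(-0.85+0j),(-0.38-0.16j),-0.38+0.16j]]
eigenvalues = [(-0.3+0j), (0.29+0.08j), (0.29-0.08j)]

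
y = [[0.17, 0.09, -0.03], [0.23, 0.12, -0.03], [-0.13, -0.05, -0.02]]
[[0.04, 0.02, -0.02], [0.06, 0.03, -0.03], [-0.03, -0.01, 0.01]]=y@[[0.22, 0.03, -0.08],  [0.03, 0.16, -0.02],  [-0.08, -0.02, 0.32]]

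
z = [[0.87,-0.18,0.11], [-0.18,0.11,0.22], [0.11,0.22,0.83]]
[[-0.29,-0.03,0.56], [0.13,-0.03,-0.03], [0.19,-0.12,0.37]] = z @ [[-0.33, 0.12, 0.57], [0.14, 0.58, -0.1], [0.24, -0.31, 0.40]]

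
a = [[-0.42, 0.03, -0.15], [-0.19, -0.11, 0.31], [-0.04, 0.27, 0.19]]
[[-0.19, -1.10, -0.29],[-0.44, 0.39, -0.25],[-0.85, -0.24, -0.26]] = a@[[0.88,1.86,0.82], [-1.91,-1.84,-0.49], [-1.55,1.74,-0.49]]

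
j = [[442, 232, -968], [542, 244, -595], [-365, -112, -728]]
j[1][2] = -595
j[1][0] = 542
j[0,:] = [442, 232, -968]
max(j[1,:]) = 542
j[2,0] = -365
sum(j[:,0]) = 619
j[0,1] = 232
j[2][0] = -365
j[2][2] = -728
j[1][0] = 542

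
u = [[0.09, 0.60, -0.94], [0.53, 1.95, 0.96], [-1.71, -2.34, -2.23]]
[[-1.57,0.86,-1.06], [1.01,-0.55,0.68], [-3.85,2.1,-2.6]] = u @ [[0.99,-0.54,0.67],[-0.47,0.26,-0.32],[1.46,-0.80,0.99]]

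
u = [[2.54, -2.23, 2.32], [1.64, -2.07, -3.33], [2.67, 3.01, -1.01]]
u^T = [[2.54, 1.64, 2.67], [-2.23, -2.07, 3.01], [2.32, -3.33, -1.01]]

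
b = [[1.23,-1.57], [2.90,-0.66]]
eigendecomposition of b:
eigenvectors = [[(0.26+0.53j), (0.26-0.53j)],[0.81+0.00j, (0.81-0j)]]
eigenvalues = [(0.28+1.91j), (0.28-1.91j)]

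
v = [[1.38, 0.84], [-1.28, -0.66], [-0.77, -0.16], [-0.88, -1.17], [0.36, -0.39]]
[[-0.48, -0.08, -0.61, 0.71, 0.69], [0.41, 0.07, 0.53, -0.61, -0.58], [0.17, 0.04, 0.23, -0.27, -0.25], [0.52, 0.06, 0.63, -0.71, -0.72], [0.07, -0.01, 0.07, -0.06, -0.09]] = v@[[-0.15, -0.05, -0.22, 0.27, 0.23], [-0.33, -0.01, -0.37, 0.4, 0.44]]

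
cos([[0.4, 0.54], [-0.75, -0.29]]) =[[1.12, -0.03], [0.04, 1.16]]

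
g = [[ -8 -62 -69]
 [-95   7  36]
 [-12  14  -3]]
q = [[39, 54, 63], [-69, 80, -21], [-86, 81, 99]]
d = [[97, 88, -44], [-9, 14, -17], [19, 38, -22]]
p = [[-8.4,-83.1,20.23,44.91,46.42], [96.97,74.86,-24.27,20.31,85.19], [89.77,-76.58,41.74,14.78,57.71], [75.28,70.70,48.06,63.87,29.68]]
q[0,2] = 63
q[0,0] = 39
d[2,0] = 19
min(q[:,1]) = 54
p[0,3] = 44.91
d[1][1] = 14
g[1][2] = 36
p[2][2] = 41.74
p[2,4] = 57.71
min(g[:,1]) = -62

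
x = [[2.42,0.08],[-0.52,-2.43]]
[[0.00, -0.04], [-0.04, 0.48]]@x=[[0.02, 0.10], [-0.35, -1.17]]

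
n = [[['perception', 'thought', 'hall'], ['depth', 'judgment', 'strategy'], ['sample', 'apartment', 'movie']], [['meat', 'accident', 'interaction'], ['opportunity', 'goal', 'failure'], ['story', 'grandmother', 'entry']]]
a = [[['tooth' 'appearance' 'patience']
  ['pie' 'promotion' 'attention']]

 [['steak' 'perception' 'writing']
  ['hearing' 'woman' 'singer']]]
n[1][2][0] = 'story'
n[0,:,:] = [['perception', 'thought', 'hall'], ['depth', 'judgment', 'strategy'], ['sample', 'apartment', 'movie']]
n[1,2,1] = 'grandmother'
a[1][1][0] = 'hearing'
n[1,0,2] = 'interaction'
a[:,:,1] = [['appearance', 'promotion'], ['perception', 'woman']]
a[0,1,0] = 'pie'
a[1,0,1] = 'perception'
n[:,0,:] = [['perception', 'thought', 'hall'], ['meat', 'accident', 'interaction']]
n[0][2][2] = 'movie'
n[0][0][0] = 'perception'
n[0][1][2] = 'strategy'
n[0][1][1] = 'judgment'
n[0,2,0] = 'sample'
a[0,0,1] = 'appearance'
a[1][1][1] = 'woman'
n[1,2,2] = 'entry'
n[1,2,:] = ['story', 'grandmother', 'entry']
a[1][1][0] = 'hearing'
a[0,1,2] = 'attention'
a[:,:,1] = [['appearance', 'promotion'], ['perception', 'woman']]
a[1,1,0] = 'hearing'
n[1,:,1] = ['accident', 'goal', 'grandmother']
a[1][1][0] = 'hearing'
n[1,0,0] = 'meat'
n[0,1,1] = 'judgment'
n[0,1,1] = 'judgment'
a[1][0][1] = 'perception'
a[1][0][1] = 'perception'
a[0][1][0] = 'pie'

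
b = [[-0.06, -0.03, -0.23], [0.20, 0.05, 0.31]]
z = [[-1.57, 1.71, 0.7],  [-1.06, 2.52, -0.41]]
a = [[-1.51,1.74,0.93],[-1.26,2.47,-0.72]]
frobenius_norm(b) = 0.44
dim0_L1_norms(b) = [0.26, 0.08, 0.54]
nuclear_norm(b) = 0.50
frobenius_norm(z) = 3.68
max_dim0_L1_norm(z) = 4.23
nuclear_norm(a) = 4.83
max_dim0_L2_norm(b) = 0.39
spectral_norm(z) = 3.54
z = b + a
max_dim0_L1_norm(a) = 4.21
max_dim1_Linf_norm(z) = 2.52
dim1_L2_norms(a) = [2.48, 2.86]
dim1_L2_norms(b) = [0.24, 0.37]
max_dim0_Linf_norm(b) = 0.31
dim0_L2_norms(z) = [1.89, 3.05, 0.81]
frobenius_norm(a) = 3.79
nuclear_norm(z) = 4.54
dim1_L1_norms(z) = [3.98, 3.99]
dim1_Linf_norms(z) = [1.71, 2.52]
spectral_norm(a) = 3.58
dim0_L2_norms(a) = [1.97, 3.02, 1.18]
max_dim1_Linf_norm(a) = 2.47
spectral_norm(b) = 0.44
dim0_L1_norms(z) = [2.63, 4.23, 1.11]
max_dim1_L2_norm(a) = 2.86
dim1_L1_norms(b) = [0.32, 0.56]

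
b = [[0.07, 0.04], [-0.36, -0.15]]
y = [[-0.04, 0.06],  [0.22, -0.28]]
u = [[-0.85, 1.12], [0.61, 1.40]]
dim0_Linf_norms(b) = [0.36, 0.15]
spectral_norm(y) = 0.36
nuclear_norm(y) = 0.37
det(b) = 0.00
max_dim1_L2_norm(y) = 0.36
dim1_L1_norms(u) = [1.97, 2.01]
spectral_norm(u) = 1.79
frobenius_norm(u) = 2.08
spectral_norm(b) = 0.40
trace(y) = -0.32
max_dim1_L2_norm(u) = 1.53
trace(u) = 0.55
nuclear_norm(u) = 2.84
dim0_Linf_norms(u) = [0.85, 1.4]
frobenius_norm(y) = 0.36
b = y @ u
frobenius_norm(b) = 0.40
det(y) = -0.00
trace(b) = -0.08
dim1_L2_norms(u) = [1.41, 1.53]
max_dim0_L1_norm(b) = 0.43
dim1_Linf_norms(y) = [0.06, 0.28]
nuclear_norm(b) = 0.41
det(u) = -1.87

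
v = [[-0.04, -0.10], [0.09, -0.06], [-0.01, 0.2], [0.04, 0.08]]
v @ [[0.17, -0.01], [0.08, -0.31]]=[[-0.01, 0.03], [0.01, 0.02], [0.01, -0.06], [0.01, -0.03]]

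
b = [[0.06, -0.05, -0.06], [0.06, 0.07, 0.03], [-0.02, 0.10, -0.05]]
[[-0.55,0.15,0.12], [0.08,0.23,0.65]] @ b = [[-0.03, 0.05, 0.03],  [0.01, 0.08, -0.03]]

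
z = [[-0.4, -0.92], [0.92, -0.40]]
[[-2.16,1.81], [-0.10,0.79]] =z @ [[0.77, 0.0], [2.01, -1.97]]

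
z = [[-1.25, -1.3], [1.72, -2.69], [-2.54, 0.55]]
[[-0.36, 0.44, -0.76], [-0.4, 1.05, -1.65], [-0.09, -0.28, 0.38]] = z @ [[0.08, 0.03, -0.02], [0.20, -0.37, 0.60]]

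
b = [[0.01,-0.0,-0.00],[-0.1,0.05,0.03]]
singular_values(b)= [0.12, 0.01]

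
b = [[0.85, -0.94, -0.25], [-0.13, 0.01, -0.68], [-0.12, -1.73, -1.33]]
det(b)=-0.982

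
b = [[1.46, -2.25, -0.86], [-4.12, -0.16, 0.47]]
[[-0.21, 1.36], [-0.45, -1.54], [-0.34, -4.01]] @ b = [[-5.91, 0.25, 0.82], [5.69, 1.26, -0.34], [16.02, 1.41, -1.59]]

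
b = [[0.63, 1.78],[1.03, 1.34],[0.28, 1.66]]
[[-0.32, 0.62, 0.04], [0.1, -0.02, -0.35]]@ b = [[0.45, 0.33],[-0.06, -0.43]]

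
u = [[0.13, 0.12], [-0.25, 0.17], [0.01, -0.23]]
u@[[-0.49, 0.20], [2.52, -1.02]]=[[0.24,-0.10], [0.55,-0.22], [-0.58,0.24]]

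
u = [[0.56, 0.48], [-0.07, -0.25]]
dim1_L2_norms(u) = [0.74, 0.26]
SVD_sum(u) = [[0.53, 0.51], [-0.16, -0.15]] + [[0.03,-0.03], [0.09,-0.1]]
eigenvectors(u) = [[1.00, -0.53], [-0.09, 0.85]]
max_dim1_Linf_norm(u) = 0.56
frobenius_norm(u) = 0.78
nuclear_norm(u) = 0.91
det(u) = -0.11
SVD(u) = [[-0.96, 0.29], [0.29, 0.96]] @ diag([0.7696011893089322, 0.13825342460234824]) @ [[-0.72,-0.69], [0.69,-0.72]]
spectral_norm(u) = 0.77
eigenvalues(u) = [0.52, -0.21]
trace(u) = 0.31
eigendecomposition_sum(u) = [[0.55, 0.34], [-0.05, -0.03]] + [[0.01, 0.14], [-0.02, -0.22]]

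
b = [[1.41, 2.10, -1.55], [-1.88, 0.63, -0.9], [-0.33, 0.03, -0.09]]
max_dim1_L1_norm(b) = 5.06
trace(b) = 1.95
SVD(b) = [[-1.0,0.01,0.03], [-0.01,-0.99,-0.15], [0.03,-0.15,0.99]] @ diag([2.9680062581697215, 2.2024389278043186, 0.0012730897589193176]) @ [[-0.47, -0.71, 0.52], [0.87, -0.28, 0.41], [0.14, -0.65, -0.75]]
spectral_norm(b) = 2.97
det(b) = -0.01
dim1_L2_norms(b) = [2.97, 2.18, 0.34]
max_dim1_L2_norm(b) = 2.97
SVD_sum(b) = [[1.40, 2.1, -1.56], [0.02, 0.02, -0.02], [-0.04, -0.06, 0.05]] + [[0.01, -0.0, 0.01], [-1.9, 0.61, -0.88], [-0.29, 0.09, -0.13]] + [[0.0, -0.0, -0.00], [-0.0, 0.0, 0.00], [0.0, -0.0, -0.0]]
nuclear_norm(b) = 5.17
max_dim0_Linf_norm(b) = 2.1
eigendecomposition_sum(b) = [[0.70+0.79j, 1.05-0.61j, (-0.78+0.68j)], [(-0.94+0.47j), 0.31+1.17j, -0.45-0.92j], [(-0.16+0.05j), (0.01+0.2j), -0.04-0.16j]] + [[0.70-0.79j, 1.05+0.61j, (-0.78-0.68j)], [(-0.94-0.47j), (0.31-1.17j), -0.45+0.92j], [-0.16-0.05j, 0.01-0.20j, (-0.04+0.16j)]] + [[0j, (-0-0j), 0.00+0.00j], [-0.00-0.00j, 0.00+0.00j, -0.00-0.00j], [(-0-0j), 0.00+0.00j, -0.00-0.00j]]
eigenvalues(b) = [(0.98+1.79j), (0.98-1.79j), (-0+0j)]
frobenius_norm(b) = 3.70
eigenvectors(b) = [[0.70+0.00j, (0.7-0j), (-0.14+0j)], [-0.18+0.68j, (-0.18-0.68j), 0.65+0.00j], [-0.05+0.10j, (-0.05-0.1j), 0.75+0.00j]]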